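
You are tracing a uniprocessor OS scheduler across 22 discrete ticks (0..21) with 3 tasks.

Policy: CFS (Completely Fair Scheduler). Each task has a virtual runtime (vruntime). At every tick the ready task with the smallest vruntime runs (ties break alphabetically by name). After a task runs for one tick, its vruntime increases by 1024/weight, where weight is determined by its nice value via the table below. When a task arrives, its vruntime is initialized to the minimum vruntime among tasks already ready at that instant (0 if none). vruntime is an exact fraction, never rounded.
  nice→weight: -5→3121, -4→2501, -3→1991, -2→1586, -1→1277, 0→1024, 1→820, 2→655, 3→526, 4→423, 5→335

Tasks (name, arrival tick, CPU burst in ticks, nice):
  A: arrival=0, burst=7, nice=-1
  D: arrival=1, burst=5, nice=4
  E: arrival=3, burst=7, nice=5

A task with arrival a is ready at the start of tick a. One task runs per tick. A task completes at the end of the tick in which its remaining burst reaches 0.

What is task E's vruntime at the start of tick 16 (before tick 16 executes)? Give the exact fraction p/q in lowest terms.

t=0: vr[A=0] → run A
t=1: vr[A=1024/1277 D=1024/1277] → run A
t=2: vr[A=2048/1277 D=1024/1277] → run D
t=3: vr[A=2048/1277 D=1740800/540171 E=2048/1277] → run A
t=4: vr[A=3072/1277 D=1740800/540171 E=2048/1277] → run E
t=5: vr[A=3072/1277 D=1740800/540171 E=1993728/427795] → run A
t=6: vr[A=4096/1277 D=1740800/540171 E=1993728/427795] → run A
t=7: vr[A=5120/1277 D=1740800/540171 E=1993728/427795] → run D
t=8: vr[A=5120/1277 D=3048448/540171 E=1993728/427795] → run A
t=9: vr[A=6144/1277 D=3048448/540171 E=1993728/427795] → run E
t=10: vr[A=6144/1277 D=3048448/540171 E=3301376/427795] → run A
t=11: vr[D=3048448/540171 E=3301376/427795] → run D
t=12: vr[D=1452032/180057 E=3301376/427795] → run E
t=13: vr[D=1452032/180057 E=4609024/427795] → run D
t=14: vr[D=5663744/540171 E=4609024/427795] → run D
t=15: vr[E=4609024/427795] → run E
t=16: vr[E=5916672/427795] → run E
t=17: vr[E=1444864/85559] → run E
t=18: vr[E=8531968/427795] → run E
t=19: (idle)
t=20: (idle)
t=21: (idle)

vruntime(E, start of tick 16) = 5916672/427795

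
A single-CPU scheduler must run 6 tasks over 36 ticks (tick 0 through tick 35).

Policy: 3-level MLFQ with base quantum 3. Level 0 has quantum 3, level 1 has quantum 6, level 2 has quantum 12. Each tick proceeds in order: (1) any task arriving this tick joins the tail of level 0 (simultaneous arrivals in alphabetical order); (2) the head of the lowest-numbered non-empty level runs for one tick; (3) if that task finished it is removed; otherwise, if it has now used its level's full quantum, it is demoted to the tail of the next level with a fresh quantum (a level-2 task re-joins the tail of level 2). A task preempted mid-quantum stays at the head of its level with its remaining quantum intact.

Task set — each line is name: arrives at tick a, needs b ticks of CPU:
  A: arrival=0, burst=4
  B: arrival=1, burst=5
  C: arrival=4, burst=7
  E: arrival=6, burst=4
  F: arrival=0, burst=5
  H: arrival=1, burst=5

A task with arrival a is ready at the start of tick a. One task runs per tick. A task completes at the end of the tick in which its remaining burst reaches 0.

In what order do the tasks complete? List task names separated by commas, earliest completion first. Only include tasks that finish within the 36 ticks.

completion order = A, F, B, H, C, E

t=0: L0/L1/L2 = AF/-/- → run A
t=1: L0/L1/L2 = AFBH/-/- → run A
t=2: L0/L1/L2 = AFBH/-/- → run A
t=3: L0/L1/L2 = FBH/A/- → run F
t=4: L0/L1/L2 = FBHC/A/- → run F
t=5: L0/L1/L2 = FBHC/A/- → run F
t=6: L0/L1/L2 = BHCE/AF/- → run B
t=7: L0/L1/L2 = BHCE/AF/- → run B
t=8: L0/L1/L2 = BHCE/AF/- → run B
t=9: L0/L1/L2 = HCE/AFB/- → run H
t=10: L0/L1/L2 = HCE/AFB/- → run H
t=11: L0/L1/L2 = HCE/AFB/- → run H
t=12: L0/L1/L2 = CE/AFBH/- → run C
t=13: L0/L1/L2 = CE/AFBH/- → run C
t=14: L0/L1/L2 = CE/AFBH/- → run C
t=15: L0/L1/L2 = E/AFBHC/- → run E
t=16: L0/L1/L2 = E/AFBHC/- → run E
t=17: L0/L1/L2 = E/AFBHC/- → run E
t=18: L0/L1/L2 = -/AFBHCE/- → run A
t=19: L0/L1/L2 = -/FBHCE/- → run F
t=20: L0/L1/L2 = -/FBHCE/- → run F
t=21: L0/L1/L2 = -/BHCE/- → run B
t=22: L0/L1/L2 = -/BHCE/- → run B
t=23: L0/L1/L2 = -/HCE/- → run H
t=24: L0/L1/L2 = -/HCE/- → run H
t=25: L0/L1/L2 = -/CE/- → run C
t=26: L0/L1/L2 = -/CE/- → run C
t=27: L0/L1/L2 = -/CE/- → run C
t=28: L0/L1/L2 = -/CE/- → run C
t=29: L0/L1/L2 = -/E/- → run E
t=30: (idle)
t=31: (idle)
t=32: (idle)
t=33: (idle)
t=34: (idle)
t=35: (idle)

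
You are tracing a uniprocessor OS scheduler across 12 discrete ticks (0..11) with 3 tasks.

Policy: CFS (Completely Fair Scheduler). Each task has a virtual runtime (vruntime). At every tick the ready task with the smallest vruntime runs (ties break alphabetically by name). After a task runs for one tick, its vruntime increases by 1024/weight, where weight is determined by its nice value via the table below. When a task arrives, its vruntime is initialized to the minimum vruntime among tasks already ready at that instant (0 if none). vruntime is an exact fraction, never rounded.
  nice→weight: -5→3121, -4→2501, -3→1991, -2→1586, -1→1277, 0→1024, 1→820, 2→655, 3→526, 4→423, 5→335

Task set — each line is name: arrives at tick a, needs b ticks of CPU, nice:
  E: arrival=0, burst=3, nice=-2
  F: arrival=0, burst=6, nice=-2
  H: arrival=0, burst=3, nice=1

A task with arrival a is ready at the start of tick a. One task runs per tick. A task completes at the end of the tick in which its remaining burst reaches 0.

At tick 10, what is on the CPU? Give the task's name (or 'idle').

running at tick 10 = F

t=0: vr[E=0 F=0 H=0] → run E
t=1: vr[E=512/793 F=0 H=0] → run F
t=2: vr[E=512/793 F=512/793 H=0] → run H
t=3: vr[E=512/793 F=512/793 H=256/205] → run E
t=4: vr[E=1024/793 F=512/793 H=256/205] → run F
t=5: vr[E=1024/793 F=1024/793 H=256/205] → run H
t=6: vr[E=1024/793 F=1024/793 H=512/205] → run E
t=7: vr[F=1024/793 H=512/205] → run F
t=8: vr[F=1536/793 H=512/205] → run F
t=9: vr[F=2048/793 H=512/205] → run H
t=10: vr[F=2048/793] → run F
t=11: vr[F=2560/793] → run F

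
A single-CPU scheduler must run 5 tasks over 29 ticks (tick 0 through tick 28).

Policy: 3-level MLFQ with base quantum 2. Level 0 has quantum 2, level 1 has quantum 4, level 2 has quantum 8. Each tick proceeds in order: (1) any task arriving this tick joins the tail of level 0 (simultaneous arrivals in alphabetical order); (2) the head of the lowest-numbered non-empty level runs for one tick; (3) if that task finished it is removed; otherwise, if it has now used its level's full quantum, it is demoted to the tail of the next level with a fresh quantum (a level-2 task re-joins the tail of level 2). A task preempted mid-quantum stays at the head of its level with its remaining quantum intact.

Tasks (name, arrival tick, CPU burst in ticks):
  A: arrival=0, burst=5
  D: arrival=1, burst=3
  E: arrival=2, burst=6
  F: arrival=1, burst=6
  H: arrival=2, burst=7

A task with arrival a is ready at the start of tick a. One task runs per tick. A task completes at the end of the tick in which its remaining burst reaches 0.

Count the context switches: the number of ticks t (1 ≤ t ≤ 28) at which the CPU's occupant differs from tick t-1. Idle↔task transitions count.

t=0: L0/L1/L2 = A/-/- → run A
t=1: L0/L1/L2 = ADF/-/- → run A
t=2: L0/L1/L2 = DFEH/A/- → run D
t=3: L0/L1/L2 = DFEH/A/- → run D
t=4: L0/L1/L2 = FEH/AD/- → run F
t=5: L0/L1/L2 = FEH/AD/- → run F
t=6: L0/L1/L2 = EH/ADF/- → run E
t=7: L0/L1/L2 = EH/ADF/- → run E
t=8: L0/L1/L2 = H/ADFE/- → run H
t=9: L0/L1/L2 = H/ADFE/- → run H
t=10: L0/L1/L2 = -/ADFEH/- → run A
t=11: L0/L1/L2 = -/ADFEH/- → run A
t=12: L0/L1/L2 = -/ADFEH/- → run A
t=13: L0/L1/L2 = -/DFEH/- → run D
t=14: L0/L1/L2 = -/FEH/- → run F
t=15: L0/L1/L2 = -/FEH/- → run F
t=16: L0/L1/L2 = -/FEH/- → run F
t=17: L0/L1/L2 = -/FEH/- → run F
t=18: L0/L1/L2 = -/EH/- → run E
t=19: L0/L1/L2 = -/EH/- → run E
t=20: L0/L1/L2 = -/EH/- → run E
t=21: L0/L1/L2 = -/EH/- → run E
t=22: L0/L1/L2 = -/H/- → run H
t=23: L0/L1/L2 = -/H/- → run H
t=24: L0/L1/L2 = -/H/- → run H
t=25: L0/L1/L2 = -/H/- → run H
t=26: L0/L1/L2 = -/-/H → run H
t=27: (idle)
t=28: (idle)

context switches = 10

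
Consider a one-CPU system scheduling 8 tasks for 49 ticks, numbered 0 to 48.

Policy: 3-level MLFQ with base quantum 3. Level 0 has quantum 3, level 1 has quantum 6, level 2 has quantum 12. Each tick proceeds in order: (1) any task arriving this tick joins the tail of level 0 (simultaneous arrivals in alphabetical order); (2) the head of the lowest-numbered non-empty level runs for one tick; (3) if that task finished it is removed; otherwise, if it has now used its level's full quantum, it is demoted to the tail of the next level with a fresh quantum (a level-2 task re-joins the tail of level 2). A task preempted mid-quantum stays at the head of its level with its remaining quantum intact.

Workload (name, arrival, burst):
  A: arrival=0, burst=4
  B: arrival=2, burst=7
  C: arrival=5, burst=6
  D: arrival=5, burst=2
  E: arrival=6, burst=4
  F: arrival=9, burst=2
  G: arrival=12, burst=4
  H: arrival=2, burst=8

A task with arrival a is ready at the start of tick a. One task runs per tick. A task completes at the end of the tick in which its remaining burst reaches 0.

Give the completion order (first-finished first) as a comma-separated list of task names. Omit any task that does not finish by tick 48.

completion order = D, F, A, B, H, C, E, G

t=0: L0/L1/L2 = A/-/- → run A
t=1: L0/L1/L2 = A/-/- → run A
t=2: L0/L1/L2 = ABH/-/- → run A
t=3: L0/L1/L2 = BH/A/- → run B
t=4: L0/L1/L2 = BH/A/- → run B
t=5: L0/L1/L2 = BHCD/A/- → run B
t=6: L0/L1/L2 = HCDE/AB/- → run H
t=7: L0/L1/L2 = HCDE/AB/- → run H
t=8: L0/L1/L2 = HCDE/AB/- → run H
t=9: L0/L1/L2 = CDEF/ABH/- → run C
t=10: L0/L1/L2 = CDEF/ABH/- → run C
t=11: L0/L1/L2 = CDEF/ABH/- → run C
t=12: L0/L1/L2 = DEFG/ABHC/- → run D
t=13: L0/L1/L2 = DEFG/ABHC/- → run D
t=14: L0/L1/L2 = EFG/ABHC/- → run E
t=15: L0/L1/L2 = EFG/ABHC/- → run E
t=16: L0/L1/L2 = EFG/ABHC/- → run E
t=17: L0/L1/L2 = FG/ABHCE/- → run F
t=18: L0/L1/L2 = FG/ABHCE/- → run F
t=19: L0/L1/L2 = G/ABHCE/- → run G
t=20: L0/L1/L2 = G/ABHCE/- → run G
t=21: L0/L1/L2 = G/ABHCE/- → run G
t=22: L0/L1/L2 = -/ABHCEG/- → run A
t=23: L0/L1/L2 = -/BHCEG/- → run B
t=24: L0/L1/L2 = -/BHCEG/- → run B
t=25: L0/L1/L2 = -/BHCEG/- → run B
t=26: L0/L1/L2 = -/BHCEG/- → run B
t=27: L0/L1/L2 = -/HCEG/- → run H
t=28: L0/L1/L2 = -/HCEG/- → run H
t=29: L0/L1/L2 = -/HCEG/- → run H
t=30: L0/L1/L2 = -/HCEG/- → run H
t=31: L0/L1/L2 = -/HCEG/- → run H
t=32: L0/L1/L2 = -/CEG/- → run C
t=33: L0/L1/L2 = -/CEG/- → run C
t=34: L0/L1/L2 = -/CEG/- → run C
t=35: L0/L1/L2 = -/EG/- → run E
t=36: L0/L1/L2 = -/G/- → run G
t=37: (idle)
t=38: (idle)
t=39: (idle)
t=40: (idle)
t=41: (idle)
t=42: (idle)
t=43: (idle)
t=44: (idle)
t=45: (idle)
t=46: (idle)
t=47: (idle)
t=48: (idle)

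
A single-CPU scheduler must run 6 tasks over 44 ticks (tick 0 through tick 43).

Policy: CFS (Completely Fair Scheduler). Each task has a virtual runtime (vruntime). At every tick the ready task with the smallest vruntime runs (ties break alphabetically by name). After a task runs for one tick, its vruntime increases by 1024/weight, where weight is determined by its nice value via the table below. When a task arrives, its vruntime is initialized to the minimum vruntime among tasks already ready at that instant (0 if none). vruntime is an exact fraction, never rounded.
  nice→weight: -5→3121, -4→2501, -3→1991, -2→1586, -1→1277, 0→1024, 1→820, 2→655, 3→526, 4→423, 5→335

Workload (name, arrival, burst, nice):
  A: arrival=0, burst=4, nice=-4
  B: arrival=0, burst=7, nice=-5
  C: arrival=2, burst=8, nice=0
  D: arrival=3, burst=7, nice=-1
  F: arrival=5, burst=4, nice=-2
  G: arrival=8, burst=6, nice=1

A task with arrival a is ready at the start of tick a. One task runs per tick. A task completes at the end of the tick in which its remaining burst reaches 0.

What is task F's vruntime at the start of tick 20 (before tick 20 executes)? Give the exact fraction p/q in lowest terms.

t=0: vr[A=0 B=0] → run A
t=1: vr[A=1024/2501 B=0] → run B
t=2: vr[A=1024/2501 B=1024/3121 C=1024/3121] → run B
t=3: vr[A=1024/2501 B=2048/3121 C=1024/3121 D=1024/3121] → run C
t=4: vr[A=1024/2501 B=2048/3121 C=4145/3121 D=1024/3121] → run D
t=5: vr[A=1024/2501 B=2048/3121 C=4145/3121 D=4503552/3985517 F=1024/2501] → run A
t=6: vr[A=2048/2501 B=2048/3121 C=4145/3121 D=4503552/3985517 F=1024/2501] → run F
t=7: vr[A=2048/2501 B=2048/3121 C=4145/3121 D=4503552/3985517 F=34304/32513] → run B
t=8: vr[A=2048/2501 B=3072/3121 C=4145/3121 D=4503552/3985517 F=34304/32513 G=2048/2501] → run A
t=9: vr[A=3072/2501 B=3072/3121 C=4145/3121 D=4503552/3985517 F=34304/32513 G=2048/2501] → run G
t=10: vr[A=3072/2501 B=3072/3121 C=4145/3121 D=4503552/3985517 F=34304/32513 G=25856/12505] → run B
t=11: vr[A=3072/2501 B=4096/3121 C=4145/3121 D=4503552/3985517 F=34304/32513 G=25856/12505] → run F
t=12: vr[A=3072/2501 B=4096/3121 C=4145/3121 D=4503552/3985517 F=55296/32513 G=25856/12505] → run D
t=13: vr[A=3072/2501 B=4096/3121 C=4145/3121 D=7699456/3985517 F=55296/32513 G=25856/12505] → run A
t=14: vr[B=4096/3121 C=4145/3121 D=7699456/3985517 F=55296/32513 G=25856/12505] → run B
t=15: vr[B=5120/3121 C=4145/3121 D=7699456/3985517 F=55296/32513 G=25856/12505] → run C
t=16: vr[B=5120/3121 C=7266/3121 D=7699456/3985517 F=55296/32513 G=25856/12505] → run B
t=17: vr[B=6144/3121 C=7266/3121 D=7699456/3985517 F=55296/32513 G=25856/12505] → run F
t=18: vr[B=6144/3121 C=7266/3121 D=7699456/3985517 F=76288/32513 G=25856/12505] → run D
t=19: vr[B=6144/3121 C=7266/3121 D=10895360/3985517 F=76288/32513 G=25856/12505] → run B
t=20: vr[C=7266/3121 D=10895360/3985517 F=76288/32513 G=25856/12505] → run G
t=21: vr[C=7266/3121 D=10895360/3985517 F=76288/32513 G=41472/12505] → run C
t=22: vr[C=10387/3121 D=10895360/3985517 F=76288/32513 G=41472/12505] → run F
t=23: vr[C=10387/3121 D=10895360/3985517 G=41472/12505] → run D
t=24: vr[C=10387/3121 D=14091264/3985517 G=41472/12505] → run G
t=25: vr[C=10387/3121 D=14091264/3985517 G=57088/12505] → run C
t=26: vr[C=13508/3121 D=14091264/3985517 G=57088/12505] → run D
t=27: vr[C=13508/3121 D=17287168/3985517 G=57088/12505] → run C
t=28: vr[C=16629/3121 D=17287168/3985517 G=57088/12505] → run D
t=29: vr[C=16629/3121 D=20483072/3985517 G=57088/12505] → run G
t=30: vr[C=16629/3121 D=20483072/3985517 G=72704/12505] → run D
t=31: vr[C=16629/3121 G=72704/12505] → run C
t=32: vr[C=19750/3121 G=72704/12505] → run G
t=33: vr[C=19750/3121 G=17664/2501] → run C
t=34: vr[C=22871/3121 G=17664/2501] → run G
t=35: vr[C=22871/3121] → run C
t=36: (idle)
t=37: (idle)
t=38: (idle)
t=39: (idle)
t=40: (idle)
t=41: (idle)
t=42: (idle)
t=43: (idle)

vruntime(F, start of tick 20) = 76288/32513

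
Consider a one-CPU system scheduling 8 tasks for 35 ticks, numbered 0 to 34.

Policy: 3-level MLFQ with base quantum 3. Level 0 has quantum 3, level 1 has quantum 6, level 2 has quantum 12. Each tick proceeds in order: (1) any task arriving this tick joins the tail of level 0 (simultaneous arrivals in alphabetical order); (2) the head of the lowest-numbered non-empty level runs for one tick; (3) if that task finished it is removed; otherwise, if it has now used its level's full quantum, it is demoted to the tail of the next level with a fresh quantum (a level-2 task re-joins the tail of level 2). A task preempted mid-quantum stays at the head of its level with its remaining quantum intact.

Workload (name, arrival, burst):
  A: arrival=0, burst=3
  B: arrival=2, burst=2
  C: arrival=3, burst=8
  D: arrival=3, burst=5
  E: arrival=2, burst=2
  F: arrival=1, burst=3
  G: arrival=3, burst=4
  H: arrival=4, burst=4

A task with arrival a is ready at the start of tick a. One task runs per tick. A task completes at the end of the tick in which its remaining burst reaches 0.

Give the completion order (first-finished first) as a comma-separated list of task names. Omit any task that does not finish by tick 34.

completion order = A, F, B, E, C, D, G, H

t=0: L0/L1/L2 = A/-/- → run A
t=1: L0/L1/L2 = AF/-/- → run A
t=2: L0/L1/L2 = AFBE/-/- → run A
t=3: L0/L1/L2 = FBECDG/-/- → run F
t=4: L0/L1/L2 = FBECDGH/-/- → run F
t=5: L0/L1/L2 = FBECDGH/-/- → run F
t=6: L0/L1/L2 = BECDGH/-/- → run B
t=7: L0/L1/L2 = BECDGH/-/- → run B
t=8: L0/L1/L2 = ECDGH/-/- → run E
t=9: L0/L1/L2 = ECDGH/-/- → run E
t=10: L0/L1/L2 = CDGH/-/- → run C
t=11: L0/L1/L2 = CDGH/-/- → run C
t=12: L0/L1/L2 = CDGH/-/- → run C
t=13: L0/L1/L2 = DGH/C/- → run D
t=14: L0/L1/L2 = DGH/C/- → run D
t=15: L0/L1/L2 = DGH/C/- → run D
t=16: L0/L1/L2 = GH/CD/- → run G
t=17: L0/L1/L2 = GH/CD/- → run G
t=18: L0/L1/L2 = GH/CD/- → run G
t=19: L0/L1/L2 = H/CDG/- → run H
t=20: L0/L1/L2 = H/CDG/- → run H
t=21: L0/L1/L2 = H/CDG/- → run H
t=22: L0/L1/L2 = -/CDGH/- → run C
t=23: L0/L1/L2 = -/CDGH/- → run C
t=24: L0/L1/L2 = -/CDGH/- → run C
t=25: L0/L1/L2 = -/CDGH/- → run C
t=26: L0/L1/L2 = -/CDGH/- → run C
t=27: L0/L1/L2 = -/DGH/- → run D
t=28: L0/L1/L2 = -/DGH/- → run D
t=29: L0/L1/L2 = -/GH/- → run G
t=30: L0/L1/L2 = -/H/- → run H
t=31: (idle)
t=32: (idle)
t=33: (idle)
t=34: (idle)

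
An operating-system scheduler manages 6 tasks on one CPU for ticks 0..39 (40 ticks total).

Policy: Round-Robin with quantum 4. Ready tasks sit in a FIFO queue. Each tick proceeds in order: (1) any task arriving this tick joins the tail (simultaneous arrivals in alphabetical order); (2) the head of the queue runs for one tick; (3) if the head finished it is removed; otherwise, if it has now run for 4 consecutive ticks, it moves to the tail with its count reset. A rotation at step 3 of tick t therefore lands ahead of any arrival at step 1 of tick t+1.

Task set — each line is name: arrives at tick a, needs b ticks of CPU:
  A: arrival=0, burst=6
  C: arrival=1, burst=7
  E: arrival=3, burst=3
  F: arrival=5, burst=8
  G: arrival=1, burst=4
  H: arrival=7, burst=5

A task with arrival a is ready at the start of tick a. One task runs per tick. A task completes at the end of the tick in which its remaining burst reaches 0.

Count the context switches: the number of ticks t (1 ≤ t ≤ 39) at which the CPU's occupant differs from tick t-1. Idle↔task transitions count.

context switches = 10

t=0: queue=[A] q_used=0 → run A
t=1: queue=[A,C,G] q_used=1 → run A
t=2: queue=[A,C,G] q_used=2 → run A
t=3: queue=[A,C,G,E] q_used=3 → run A
t=4: queue=[C,G,E,A] q_used=0 → run C
t=5: queue=[C,G,E,A,F] q_used=1 → run C
t=6: queue=[C,G,E,A,F] q_used=2 → run C
t=7: queue=[C,G,E,A,F,H] q_used=3 → run C
t=8: queue=[G,E,A,F,H,C] q_used=0 → run G
t=9: queue=[G,E,A,F,H,C] q_used=1 → run G
t=10: queue=[G,E,A,F,H,C] q_used=2 → run G
t=11: queue=[G,E,A,F,H,C] q_used=3 → run G
t=12: queue=[E,A,F,H,C] q_used=0 → run E
t=13: queue=[E,A,F,H,C] q_used=1 → run E
t=14: queue=[E,A,F,H,C] q_used=2 → run E
t=15: queue=[A,F,H,C] q_used=0 → run A
t=16: queue=[A,F,H,C] q_used=1 → run A
t=17: queue=[F,H,C] q_used=0 → run F
t=18: queue=[F,H,C] q_used=1 → run F
t=19: queue=[F,H,C] q_used=2 → run F
t=20: queue=[F,H,C] q_used=3 → run F
t=21: queue=[H,C,F] q_used=0 → run H
t=22: queue=[H,C,F] q_used=1 → run H
t=23: queue=[H,C,F] q_used=2 → run H
t=24: queue=[H,C,F] q_used=3 → run H
t=25: queue=[C,F,H] q_used=0 → run C
t=26: queue=[C,F,H] q_used=1 → run C
t=27: queue=[C,F,H] q_used=2 → run C
t=28: queue=[F,H] q_used=0 → run F
t=29: queue=[F,H] q_used=1 → run F
t=30: queue=[F,H] q_used=2 → run F
t=31: queue=[F,H] q_used=3 → run F
t=32: queue=[H] q_used=0 → run H
t=33: (idle)
t=34: (idle)
t=35: (idle)
t=36: (idle)
t=37: (idle)
t=38: (idle)
t=39: (idle)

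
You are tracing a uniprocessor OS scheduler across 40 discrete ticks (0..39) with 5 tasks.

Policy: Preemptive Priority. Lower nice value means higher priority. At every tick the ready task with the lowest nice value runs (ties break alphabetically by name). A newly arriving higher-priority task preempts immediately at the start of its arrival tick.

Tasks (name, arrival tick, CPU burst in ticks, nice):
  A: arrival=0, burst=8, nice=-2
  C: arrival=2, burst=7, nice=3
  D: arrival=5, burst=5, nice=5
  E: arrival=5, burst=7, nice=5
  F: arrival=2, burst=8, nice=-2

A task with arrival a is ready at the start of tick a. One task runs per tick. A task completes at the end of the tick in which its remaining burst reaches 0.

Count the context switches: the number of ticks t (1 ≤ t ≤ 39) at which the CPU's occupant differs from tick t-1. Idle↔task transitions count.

context switches = 5

t=0: ready={A} → run A
t=1: ready={A} → run A
t=2: ready={A,C,F} → run A
t=3: ready={A,C,F} → run A
t=4: ready={A,C,F} → run A
t=5: ready={A,C,D,E,F} → run A
t=6: ready={A,C,D,E,F} → run A
t=7: ready={A,C,D,E,F} → run A
t=8: ready={C,D,E,F} → run F
t=9: ready={C,D,E,F} → run F
t=10: ready={C,D,E,F} → run F
t=11: ready={C,D,E,F} → run F
t=12: ready={C,D,E,F} → run F
t=13: ready={C,D,E,F} → run F
t=14: ready={C,D,E,F} → run F
t=15: ready={C,D,E,F} → run F
t=16: ready={C,D,E} → run C
t=17: ready={C,D,E} → run C
t=18: ready={C,D,E} → run C
t=19: ready={C,D,E} → run C
t=20: ready={C,D,E} → run C
t=21: ready={C,D,E} → run C
t=22: ready={C,D,E} → run C
t=23: ready={D,E} → run D
t=24: ready={D,E} → run D
t=25: ready={D,E} → run D
t=26: ready={D,E} → run D
t=27: ready={D,E} → run D
t=28: ready={E} → run E
t=29: ready={E} → run E
t=30: ready={E} → run E
t=31: ready={E} → run E
t=32: ready={E} → run E
t=33: ready={E} → run E
t=34: ready={E} → run E
t=35: (idle)
t=36: (idle)
t=37: (idle)
t=38: (idle)
t=39: (idle)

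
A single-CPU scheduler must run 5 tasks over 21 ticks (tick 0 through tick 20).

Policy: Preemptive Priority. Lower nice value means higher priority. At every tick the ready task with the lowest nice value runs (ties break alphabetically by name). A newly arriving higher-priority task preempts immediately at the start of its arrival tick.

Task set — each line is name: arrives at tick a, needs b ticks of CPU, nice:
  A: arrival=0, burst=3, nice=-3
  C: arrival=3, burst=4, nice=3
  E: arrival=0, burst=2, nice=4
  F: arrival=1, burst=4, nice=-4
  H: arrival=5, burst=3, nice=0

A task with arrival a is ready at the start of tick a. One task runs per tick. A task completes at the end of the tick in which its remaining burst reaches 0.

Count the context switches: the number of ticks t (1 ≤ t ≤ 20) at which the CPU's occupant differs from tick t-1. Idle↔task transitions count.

t=0: ready={A,E} → run A
t=1: ready={A,E,F} → run F
t=2: ready={A,E,F} → run F
t=3: ready={A,C,E,F} → run F
t=4: ready={A,C,E,F} → run F
t=5: ready={A,C,E,H} → run A
t=6: ready={A,C,E,H} → run A
t=7: ready={C,E,H} → run H
t=8: ready={C,E,H} → run H
t=9: ready={C,E,H} → run H
t=10: ready={C,E} → run C
t=11: ready={C,E} → run C
t=12: ready={C,E} → run C
t=13: ready={C,E} → run C
t=14: ready={E} → run E
t=15: ready={E} → run E
t=16: (idle)
t=17: (idle)
t=18: (idle)
t=19: (idle)
t=20: (idle)

context switches = 6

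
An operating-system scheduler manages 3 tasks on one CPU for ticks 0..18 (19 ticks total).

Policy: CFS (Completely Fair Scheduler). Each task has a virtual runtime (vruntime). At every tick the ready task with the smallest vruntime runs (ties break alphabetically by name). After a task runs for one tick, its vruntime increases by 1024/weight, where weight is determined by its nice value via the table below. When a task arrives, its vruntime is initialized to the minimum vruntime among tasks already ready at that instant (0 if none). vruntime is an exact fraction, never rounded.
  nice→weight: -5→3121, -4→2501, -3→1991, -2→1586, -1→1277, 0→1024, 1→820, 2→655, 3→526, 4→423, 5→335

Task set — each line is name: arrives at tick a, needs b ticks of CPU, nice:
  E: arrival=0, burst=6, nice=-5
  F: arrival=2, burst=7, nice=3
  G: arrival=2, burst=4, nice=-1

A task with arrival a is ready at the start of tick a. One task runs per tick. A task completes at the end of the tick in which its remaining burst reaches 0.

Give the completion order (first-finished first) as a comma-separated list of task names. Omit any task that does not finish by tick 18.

completion order = E, G, F

t=0: vr[E=0] → run E
t=1: vr[E=1024/3121] → run E
t=2: vr[E=2048/3121 F=2048/3121 G=2048/3121] → run E
t=3: vr[E=3072/3121 F=2048/3121 G=2048/3121] → run F
t=4: vr[E=3072/3121 F=2136576/820823 G=2048/3121] → run G
t=5: vr[E=3072/3121 F=2136576/820823 G=5811200/3985517] → run E
t=6: vr[E=4096/3121 F=2136576/820823 G=5811200/3985517] → run E
t=7: vr[E=5120/3121 F=2136576/820823 G=5811200/3985517] → run G
t=8: vr[E=5120/3121 F=2136576/820823 G=9007104/3985517] → run E
t=9: vr[F=2136576/820823 G=9007104/3985517] → run G
t=10: vr[F=2136576/820823 G=12203008/3985517] → run F
t=11: vr[F=3734528/820823 G=12203008/3985517] → run G
t=12: vr[F=3734528/820823] → run F
t=13: vr[F=5332480/820823] → run F
t=14: vr[F=6930432/820823] → run F
t=15: vr[F=8528384/820823] → run F
t=16: vr[F=10126336/820823] → run F
t=17: (idle)
t=18: (idle)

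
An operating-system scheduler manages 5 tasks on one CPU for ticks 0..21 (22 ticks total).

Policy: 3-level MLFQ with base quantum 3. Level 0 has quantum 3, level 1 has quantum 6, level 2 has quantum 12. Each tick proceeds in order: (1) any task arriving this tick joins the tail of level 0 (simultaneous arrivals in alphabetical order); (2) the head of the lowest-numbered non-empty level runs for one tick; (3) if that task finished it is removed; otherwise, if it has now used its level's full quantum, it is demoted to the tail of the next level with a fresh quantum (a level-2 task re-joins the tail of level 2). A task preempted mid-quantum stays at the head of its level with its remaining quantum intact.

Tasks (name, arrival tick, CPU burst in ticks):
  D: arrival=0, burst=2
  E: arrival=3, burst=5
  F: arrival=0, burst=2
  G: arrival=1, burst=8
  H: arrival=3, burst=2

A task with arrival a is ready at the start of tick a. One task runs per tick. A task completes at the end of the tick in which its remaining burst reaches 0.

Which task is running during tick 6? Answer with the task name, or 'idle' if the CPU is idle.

t=0: L0/L1/L2 = DF/-/- → run D
t=1: L0/L1/L2 = DFG/-/- → run D
t=2: L0/L1/L2 = FG/-/- → run F
t=3: L0/L1/L2 = FGEH/-/- → run F
t=4: L0/L1/L2 = GEH/-/- → run G
t=5: L0/L1/L2 = GEH/-/- → run G
t=6: L0/L1/L2 = GEH/-/- → run G
t=7: L0/L1/L2 = EH/G/- → run E
t=8: L0/L1/L2 = EH/G/- → run E
t=9: L0/L1/L2 = EH/G/- → run E
t=10: L0/L1/L2 = H/GE/- → run H
t=11: L0/L1/L2 = H/GE/- → run H
t=12: L0/L1/L2 = -/GE/- → run G
t=13: L0/L1/L2 = -/GE/- → run G
t=14: L0/L1/L2 = -/GE/- → run G
t=15: L0/L1/L2 = -/GE/- → run G
t=16: L0/L1/L2 = -/GE/- → run G
t=17: L0/L1/L2 = -/E/- → run E
t=18: L0/L1/L2 = -/E/- → run E
t=19: (idle)
t=20: (idle)
t=21: (idle)

running at tick 6 = G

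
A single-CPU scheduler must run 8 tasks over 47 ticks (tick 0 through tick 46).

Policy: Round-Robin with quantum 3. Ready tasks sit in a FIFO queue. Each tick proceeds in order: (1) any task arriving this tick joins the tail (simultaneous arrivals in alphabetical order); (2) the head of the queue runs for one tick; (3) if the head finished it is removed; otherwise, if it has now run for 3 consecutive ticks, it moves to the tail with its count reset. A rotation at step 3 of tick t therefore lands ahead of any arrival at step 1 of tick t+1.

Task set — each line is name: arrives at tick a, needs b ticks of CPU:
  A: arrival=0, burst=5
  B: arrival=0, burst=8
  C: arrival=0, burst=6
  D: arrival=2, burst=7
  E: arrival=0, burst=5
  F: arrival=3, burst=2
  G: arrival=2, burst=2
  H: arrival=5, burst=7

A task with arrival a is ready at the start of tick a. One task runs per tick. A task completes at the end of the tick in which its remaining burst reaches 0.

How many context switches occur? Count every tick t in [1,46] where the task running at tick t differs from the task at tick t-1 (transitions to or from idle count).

context switches = 17

t=0: queue=[A,B,C,E] q_used=0 → run A
t=1: queue=[A,B,C,E] q_used=1 → run A
t=2: queue=[A,B,C,E,D,G] q_used=2 → run A
t=3: queue=[B,C,E,D,G,A,F] q_used=0 → run B
t=4: queue=[B,C,E,D,G,A,F] q_used=1 → run B
t=5: queue=[B,C,E,D,G,A,F,H] q_used=2 → run B
t=6: queue=[C,E,D,G,A,F,H,B] q_used=0 → run C
t=7: queue=[C,E,D,G,A,F,H,B] q_used=1 → run C
t=8: queue=[C,E,D,G,A,F,H,B] q_used=2 → run C
t=9: queue=[E,D,G,A,F,H,B,C] q_used=0 → run E
t=10: queue=[E,D,G,A,F,H,B,C] q_used=1 → run E
t=11: queue=[E,D,G,A,F,H,B,C] q_used=2 → run E
t=12: queue=[D,G,A,F,H,B,C,E] q_used=0 → run D
t=13: queue=[D,G,A,F,H,B,C,E] q_used=1 → run D
t=14: queue=[D,G,A,F,H,B,C,E] q_used=2 → run D
t=15: queue=[G,A,F,H,B,C,E,D] q_used=0 → run G
t=16: queue=[G,A,F,H,B,C,E,D] q_used=1 → run G
t=17: queue=[A,F,H,B,C,E,D] q_used=0 → run A
t=18: queue=[A,F,H,B,C,E,D] q_used=1 → run A
t=19: queue=[F,H,B,C,E,D] q_used=0 → run F
t=20: queue=[F,H,B,C,E,D] q_used=1 → run F
t=21: queue=[H,B,C,E,D] q_used=0 → run H
t=22: queue=[H,B,C,E,D] q_used=1 → run H
t=23: queue=[H,B,C,E,D] q_used=2 → run H
t=24: queue=[B,C,E,D,H] q_used=0 → run B
t=25: queue=[B,C,E,D,H] q_used=1 → run B
t=26: queue=[B,C,E,D,H] q_used=2 → run B
t=27: queue=[C,E,D,H,B] q_used=0 → run C
t=28: queue=[C,E,D,H,B] q_used=1 → run C
t=29: queue=[C,E,D,H,B] q_used=2 → run C
t=30: queue=[E,D,H,B] q_used=0 → run E
t=31: queue=[E,D,H,B] q_used=1 → run E
t=32: queue=[D,H,B] q_used=0 → run D
t=33: queue=[D,H,B] q_used=1 → run D
t=34: queue=[D,H,B] q_used=2 → run D
t=35: queue=[H,B,D] q_used=0 → run H
t=36: queue=[H,B,D] q_used=1 → run H
t=37: queue=[H,B,D] q_used=2 → run H
t=38: queue=[B,D,H] q_used=0 → run B
t=39: queue=[B,D,H] q_used=1 → run B
t=40: queue=[D,H] q_used=0 → run D
t=41: queue=[H] q_used=0 → run H
t=42: (idle)
t=43: (idle)
t=44: (idle)
t=45: (idle)
t=46: (idle)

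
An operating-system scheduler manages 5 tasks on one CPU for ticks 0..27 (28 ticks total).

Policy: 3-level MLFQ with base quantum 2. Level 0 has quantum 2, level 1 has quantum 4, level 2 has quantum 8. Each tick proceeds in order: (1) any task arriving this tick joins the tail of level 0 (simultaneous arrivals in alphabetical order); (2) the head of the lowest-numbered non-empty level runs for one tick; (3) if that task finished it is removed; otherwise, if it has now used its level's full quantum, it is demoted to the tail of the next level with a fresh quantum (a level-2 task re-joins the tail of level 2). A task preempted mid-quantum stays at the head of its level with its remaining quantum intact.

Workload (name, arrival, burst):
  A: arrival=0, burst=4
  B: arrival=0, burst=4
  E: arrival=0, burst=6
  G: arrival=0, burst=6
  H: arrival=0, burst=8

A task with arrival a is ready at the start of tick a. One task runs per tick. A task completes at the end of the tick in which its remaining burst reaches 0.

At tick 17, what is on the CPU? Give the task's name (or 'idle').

t=0: L0/L1/L2 = ABEGH/-/- → run A
t=1: L0/L1/L2 = ABEGH/-/- → run A
t=2: L0/L1/L2 = BEGH/A/- → run B
t=3: L0/L1/L2 = BEGH/A/- → run B
t=4: L0/L1/L2 = EGH/AB/- → run E
t=5: L0/L1/L2 = EGH/AB/- → run E
t=6: L0/L1/L2 = GH/ABE/- → run G
t=7: L0/L1/L2 = GH/ABE/- → run G
t=8: L0/L1/L2 = H/ABEG/- → run H
t=9: L0/L1/L2 = H/ABEG/- → run H
t=10: L0/L1/L2 = -/ABEGH/- → run A
t=11: L0/L1/L2 = -/ABEGH/- → run A
t=12: L0/L1/L2 = -/BEGH/- → run B
t=13: L0/L1/L2 = -/BEGH/- → run B
t=14: L0/L1/L2 = -/EGH/- → run E
t=15: L0/L1/L2 = -/EGH/- → run E
t=16: L0/L1/L2 = -/EGH/- → run E
t=17: L0/L1/L2 = -/EGH/- → run E
t=18: L0/L1/L2 = -/GH/- → run G
t=19: L0/L1/L2 = -/GH/- → run G
t=20: L0/L1/L2 = -/GH/- → run G
t=21: L0/L1/L2 = -/GH/- → run G
t=22: L0/L1/L2 = -/H/- → run H
t=23: L0/L1/L2 = -/H/- → run H
t=24: L0/L1/L2 = -/H/- → run H
t=25: L0/L1/L2 = -/H/- → run H
t=26: L0/L1/L2 = -/-/H → run H
t=27: L0/L1/L2 = -/-/H → run H

running at tick 17 = E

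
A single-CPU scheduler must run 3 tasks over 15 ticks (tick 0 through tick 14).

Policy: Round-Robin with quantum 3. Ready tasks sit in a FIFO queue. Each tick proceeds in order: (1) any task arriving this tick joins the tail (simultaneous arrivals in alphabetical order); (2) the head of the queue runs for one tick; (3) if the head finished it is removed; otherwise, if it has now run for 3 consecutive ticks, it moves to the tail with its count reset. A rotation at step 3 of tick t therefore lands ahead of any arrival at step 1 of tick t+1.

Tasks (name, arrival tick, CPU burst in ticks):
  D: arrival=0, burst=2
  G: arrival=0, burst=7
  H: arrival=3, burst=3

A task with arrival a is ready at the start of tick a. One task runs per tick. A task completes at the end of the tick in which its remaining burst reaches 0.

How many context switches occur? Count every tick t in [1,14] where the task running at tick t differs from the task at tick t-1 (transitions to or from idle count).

t=0: queue=[D,G] q_used=0 → run D
t=1: queue=[D,G] q_used=1 → run D
t=2: queue=[G] q_used=0 → run G
t=3: queue=[G,H] q_used=1 → run G
t=4: queue=[G,H] q_used=2 → run G
t=5: queue=[H,G] q_used=0 → run H
t=6: queue=[H,G] q_used=1 → run H
t=7: queue=[H,G] q_used=2 → run H
t=8: queue=[G] q_used=0 → run G
t=9: queue=[G] q_used=1 → run G
t=10: queue=[G] q_used=2 → run G
t=11: queue=[G] q_used=0 → run G
t=12: (idle)
t=13: (idle)
t=14: (idle)

context switches = 4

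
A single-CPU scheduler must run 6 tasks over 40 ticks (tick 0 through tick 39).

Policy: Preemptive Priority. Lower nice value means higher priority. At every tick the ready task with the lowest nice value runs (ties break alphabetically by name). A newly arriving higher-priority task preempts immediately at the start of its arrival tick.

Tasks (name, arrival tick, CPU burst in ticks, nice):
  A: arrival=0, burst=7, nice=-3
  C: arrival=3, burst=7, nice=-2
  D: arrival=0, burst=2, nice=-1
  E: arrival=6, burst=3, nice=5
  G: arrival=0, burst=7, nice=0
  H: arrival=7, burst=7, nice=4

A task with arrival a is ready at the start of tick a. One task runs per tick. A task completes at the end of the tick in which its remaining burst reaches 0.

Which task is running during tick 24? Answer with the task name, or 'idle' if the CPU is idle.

running at tick 24 = H

t=0: ready={A,D,G} → run A
t=1: ready={A,D,G} → run A
t=2: ready={A,D,G} → run A
t=3: ready={A,C,D,G} → run A
t=4: ready={A,C,D,G} → run A
t=5: ready={A,C,D,G} → run A
t=6: ready={A,C,D,E,G} → run A
t=7: ready={C,D,E,G,H} → run C
t=8: ready={C,D,E,G,H} → run C
t=9: ready={C,D,E,G,H} → run C
t=10: ready={C,D,E,G,H} → run C
t=11: ready={C,D,E,G,H} → run C
t=12: ready={C,D,E,G,H} → run C
t=13: ready={C,D,E,G,H} → run C
t=14: ready={D,E,G,H} → run D
t=15: ready={D,E,G,H} → run D
t=16: ready={E,G,H} → run G
t=17: ready={E,G,H} → run G
t=18: ready={E,G,H} → run G
t=19: ready={E,G,H} → run G
t=20: ready={E,G,H} → run G
t=21: ready={E,G,H} → run G
t=22: ready={E,G,H} → run G
t=23: ready={E,H} → run H
t=24: ready={E,H} → run H
t=25: ready={E,H} → run H
t=26: ready={E,H} → run H
t=27: ready={E,H} → run H
t=28: ready={E,H} → run H
t=29: ready={E,H} → run H
t=30: ready={E} → run E
t=31: ready={E} → run E
t=32: ready={E} → run E
t=33: (idle)
t=34: (idle)
t=35: (idle)
t=36: (idle)
t=37: (idle)
t=38: (idle)
t=39: (idle)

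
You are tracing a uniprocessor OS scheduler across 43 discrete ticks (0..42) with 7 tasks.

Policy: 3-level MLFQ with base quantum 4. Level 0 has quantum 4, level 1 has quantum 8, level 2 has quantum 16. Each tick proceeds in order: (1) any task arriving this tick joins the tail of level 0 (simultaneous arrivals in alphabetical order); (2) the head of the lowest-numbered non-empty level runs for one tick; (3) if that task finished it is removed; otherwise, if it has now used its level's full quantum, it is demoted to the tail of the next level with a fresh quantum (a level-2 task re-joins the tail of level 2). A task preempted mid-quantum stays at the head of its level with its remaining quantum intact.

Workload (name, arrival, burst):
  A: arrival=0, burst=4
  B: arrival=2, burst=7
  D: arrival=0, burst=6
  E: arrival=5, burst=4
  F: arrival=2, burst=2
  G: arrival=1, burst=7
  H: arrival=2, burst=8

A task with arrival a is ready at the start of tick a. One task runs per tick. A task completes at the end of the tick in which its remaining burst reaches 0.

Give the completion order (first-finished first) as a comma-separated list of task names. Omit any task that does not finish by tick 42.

t=0: L0/L1/L2 = AD/-/- → run A
t=1: L0/L1/L2 = ADG/-/- → run A
t=2: L0/L1/L2 = ADGBFH/-/- → run A
t=3: L0/L1/L2 = ADGBFH/-/- → run A
t=4: L0/L1/L2 = DGBFH/-/- → run D
t=5: L0/L1/L2 = DGBFHE/-/- → run D
t=6: L0/L1/L2 = DGBFHE/-/- → run D
t=7: L0/L1/L2 = DGBFHE/-/- → run D
t=8: L0/L1/L2 = GBFHE/D/- → run G
t=9: L0/L1/L2 = GBFHE/D/- → run G
t=10: L0/L1/L2 = GBFHE/D/- → run G
t=11: L0/L1/L2 = GBFHE/D/- → run G
t=12: L0/L1/L2 = BFHE/DG/- → run B
t=13: L0/L1/L2 = BFHE/DG/- → run B
t=14: L0/L1/L2 = BFHE/DG/- → run B
t=15: L0/L1/L2 = BFHE/DG/- → run B
t=16: L0/L1/L2 = FHE/DGB/- → run F
t=17: L0/L1/L2 = FHE/DGB/- → run F
t=18: L0/L1/L2 = HE/DGB/- → run H
t=19: L0/L1/L2 = HE/DGB/- → run H
t=20: L0/L1/L2 = HE/DGB/- → run H
t=21: L0/L1/L2 = HE/DGB/- → run H
t=22: L0/L1/L2 = E/DGBH/- → run E
t=23: L0/L1/L2 = E/DGBH/- → run E
t=24: L0/L1/L2 = E/DGBH/- → run E
t=25: L0/L1/L2 = E/DGBH/- → run E
t=26: L0/L1/L2 = -/DGBH/- → run D
t=27: L0/L1/L2 = -/DGBH/- → run D
t=28: L0/L1/L2 = -/GBH/- → run G
t=29: L0/L1/L2 = -/GBH/- → run G
t=30: L0/L1/L2 = -/GBH/- → run G
t=31: L0/L1/L2 = -/BH/- → run B
t=32: L0/L1/L2 = -/BH/- → run B
t=33: L0/L1/L2 = -/BH/- → run B
t=34: L0/L1/L2 = -/H/- → run H
t=35: L0/L1/L2 = -/H/- → run H
t=36: L0/L1/L2 = -/H/- → run H
t=37: L0/L1/L2 = -/H/- → run H
t=38: (idle)
t=39: (idle)
t=40: (idle)
t=41: (idle)
t=42: (idle)

completion order = A, F, E, D, G, B, H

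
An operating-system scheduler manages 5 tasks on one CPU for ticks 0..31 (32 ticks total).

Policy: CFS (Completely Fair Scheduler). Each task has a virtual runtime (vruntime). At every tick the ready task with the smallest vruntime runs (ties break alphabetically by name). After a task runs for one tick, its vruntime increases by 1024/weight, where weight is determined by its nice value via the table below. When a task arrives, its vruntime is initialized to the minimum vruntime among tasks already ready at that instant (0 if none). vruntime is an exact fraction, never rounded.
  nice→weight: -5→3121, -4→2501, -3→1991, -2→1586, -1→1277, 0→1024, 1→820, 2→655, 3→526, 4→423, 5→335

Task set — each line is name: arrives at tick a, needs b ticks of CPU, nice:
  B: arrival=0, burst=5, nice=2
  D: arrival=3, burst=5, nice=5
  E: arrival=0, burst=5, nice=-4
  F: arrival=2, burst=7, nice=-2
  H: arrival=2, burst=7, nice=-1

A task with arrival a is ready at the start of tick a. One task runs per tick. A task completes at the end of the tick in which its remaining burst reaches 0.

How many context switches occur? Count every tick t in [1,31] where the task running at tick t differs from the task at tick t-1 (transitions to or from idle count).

context switches = 25

t=0: vr[B=0 E=0] → run B
t=1: vr[B=1024/655 E=0] → run E
t=2: vr[B=1024/655 E=1024/2501 F=1024/2501 H=1024/2501] → run E
t=3: vr[B=1024/655 D=1024/2501 E=2048/2501 F=1024/2501 H=1024/2501] → run D
t=4: vr[B=1024/655 D=2904064/837835 E=2048/2501 F=1024/2501 H=1024/2501] → run F
t=5: vr[B=1024/655 D=2904064/837835 E=2048/2501 F=34304/32513 H=1024/2501] → run H
t=6: vr[B=1024/655 D=2904064/837835 E=2048/2501 F=34304/32513 H=3868672/3193777] → run E
t=7: vr[B=1024/655 D=2904064/837835 E=3072/2501 F=34304/32513 H=3868672/3193777] → run F
t=8: vr[B=1024/655 D=2904064/837835 E=3072/2501 F=55296/32513 H=3868672/3193777] → run H
t=9: vr[B=1024/655 D=2904064/837835 E=3072/2501 F=55296/32513 H=6429696/3193777] → run E
t=10: vr[B=1024/655 D=2904064/837835 E=4096/2501 F=55296/32513 H=6429696/3193777] → run B
t=11: vr[B=2048/655 D=2904064/837835 E=4096/2501 F=55296/32513 H=6429696/3193777] → run E
t=12: vr[B=2048/655 D=2904064/837835 F=55296/32513 H=6429696/3193777] → run F
t=13: vr[B=2048/655 D=2904064/837835 F=76288/32513 H=6429696/3193777] → run H
t=14: vr[B=2048/655 D=2904064/837835 F=76288/32513 H=8990720/3193777] → run F
t=15: vr[B=2048/655 D=2904064/837835 F=97280/32513 H=8990720/3193777] → run H
t=16: vr[B=2048/655 D=2904064/837835 F=97280/32513 H=11551744/3193777] → run F
t=17: vr[B=2048/655 D=2904064/837835 F=118272/32513 H=11551744/3193777] → run B
t=18: vr[B=3072/655 D=2904064/837835 F=118272/32513 H=11551744/3193777] → run D
t=19: vr[B=3072/655 D=5465088/837835 F=118272/32513 H=11551744/3193777] → run H
t=20: vr[B=3072/655 D=5465088/837835 F=118272/32513 H=14112768/3193777] → run F
t=21: vr[B=3072/655 D=5465088/837835 F=139264/32513 H=14112768/3193777] → run F
t=22: vr[B=3072/655 D=5465088/837835 H=14112768/3193777] → run H
t=23: vr[B=3072/655 D=5465088/837835 H=16673792/3193777] → run B
t=24: vr[B=4096/655 D=5465088/837835 H=16673792/3193777] → run H
t=25: vr[B=4096/655 D=5465088/837835] → run B
t=26: vr[D=5465088/837835] → run D
t=27: vr[D=8026112/837835] → run D
t=28: vr[D=10587136/837835] → run D
t=29: (idle)
t=30: (idle)
t=31: (idle)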